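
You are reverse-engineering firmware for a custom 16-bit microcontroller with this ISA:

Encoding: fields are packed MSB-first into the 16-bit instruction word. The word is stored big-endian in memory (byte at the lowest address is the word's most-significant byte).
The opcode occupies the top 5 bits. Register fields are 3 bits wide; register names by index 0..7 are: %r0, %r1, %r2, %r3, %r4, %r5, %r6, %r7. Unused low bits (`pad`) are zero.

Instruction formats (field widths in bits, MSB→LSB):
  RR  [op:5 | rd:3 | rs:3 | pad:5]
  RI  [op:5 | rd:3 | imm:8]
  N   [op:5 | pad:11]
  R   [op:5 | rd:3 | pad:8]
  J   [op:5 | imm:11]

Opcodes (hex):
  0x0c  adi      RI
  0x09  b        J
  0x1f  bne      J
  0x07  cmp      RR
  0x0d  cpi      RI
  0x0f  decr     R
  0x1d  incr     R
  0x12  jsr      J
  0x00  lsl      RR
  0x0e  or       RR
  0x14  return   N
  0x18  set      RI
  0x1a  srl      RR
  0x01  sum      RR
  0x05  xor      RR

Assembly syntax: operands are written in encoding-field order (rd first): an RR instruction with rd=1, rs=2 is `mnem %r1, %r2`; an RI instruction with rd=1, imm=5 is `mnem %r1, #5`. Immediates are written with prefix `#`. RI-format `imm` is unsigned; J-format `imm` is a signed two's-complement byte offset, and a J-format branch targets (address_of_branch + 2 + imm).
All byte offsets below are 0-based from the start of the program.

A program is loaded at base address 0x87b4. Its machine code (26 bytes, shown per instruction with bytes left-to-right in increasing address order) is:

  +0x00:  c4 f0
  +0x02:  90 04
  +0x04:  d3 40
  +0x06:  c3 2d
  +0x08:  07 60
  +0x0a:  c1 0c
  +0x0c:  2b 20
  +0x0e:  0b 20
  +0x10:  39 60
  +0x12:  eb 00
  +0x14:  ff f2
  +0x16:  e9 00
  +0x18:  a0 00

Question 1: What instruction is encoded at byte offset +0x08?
lsl %r7, %r3

+0x08: 07 60 ⇒ word 0x0760 (big)
  top 5b → 0x0 → lsl [RR]
  [10:8] rd=7 = %r7
  [7:5] rs=3 = %r3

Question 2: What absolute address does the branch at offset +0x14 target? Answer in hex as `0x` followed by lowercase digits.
[14] ff f2 → 0xfff2
  op=0xfff2>>11=0x1f ⇒ bne (J)
  imm@[10:0]=0x7f2 (s11→-14) ⇒ #-14
  target = base 0x87b4 + off 0x14 + 2 + imm -14 = 0x87bc

0x87bc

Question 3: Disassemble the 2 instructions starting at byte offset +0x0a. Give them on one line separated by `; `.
set %r1, #12; xor %r3, %r1

@+0a  big-endian(c1 0c) = 0xc10c
  top 5b → 0x18 → set [RI]
  rd: (w>>8)&0x7=0x1 → %r1
  imm: (w>>0)&0xff=0xc → #12
@+0c  big-endian(2b 20) = 0x2b20
  top 5b → 0x5 → xor [RR]
  rd: (w>>8)&0x7=0x3 → %r3
  rs: (w>>5)&0x7=0x1 → %r1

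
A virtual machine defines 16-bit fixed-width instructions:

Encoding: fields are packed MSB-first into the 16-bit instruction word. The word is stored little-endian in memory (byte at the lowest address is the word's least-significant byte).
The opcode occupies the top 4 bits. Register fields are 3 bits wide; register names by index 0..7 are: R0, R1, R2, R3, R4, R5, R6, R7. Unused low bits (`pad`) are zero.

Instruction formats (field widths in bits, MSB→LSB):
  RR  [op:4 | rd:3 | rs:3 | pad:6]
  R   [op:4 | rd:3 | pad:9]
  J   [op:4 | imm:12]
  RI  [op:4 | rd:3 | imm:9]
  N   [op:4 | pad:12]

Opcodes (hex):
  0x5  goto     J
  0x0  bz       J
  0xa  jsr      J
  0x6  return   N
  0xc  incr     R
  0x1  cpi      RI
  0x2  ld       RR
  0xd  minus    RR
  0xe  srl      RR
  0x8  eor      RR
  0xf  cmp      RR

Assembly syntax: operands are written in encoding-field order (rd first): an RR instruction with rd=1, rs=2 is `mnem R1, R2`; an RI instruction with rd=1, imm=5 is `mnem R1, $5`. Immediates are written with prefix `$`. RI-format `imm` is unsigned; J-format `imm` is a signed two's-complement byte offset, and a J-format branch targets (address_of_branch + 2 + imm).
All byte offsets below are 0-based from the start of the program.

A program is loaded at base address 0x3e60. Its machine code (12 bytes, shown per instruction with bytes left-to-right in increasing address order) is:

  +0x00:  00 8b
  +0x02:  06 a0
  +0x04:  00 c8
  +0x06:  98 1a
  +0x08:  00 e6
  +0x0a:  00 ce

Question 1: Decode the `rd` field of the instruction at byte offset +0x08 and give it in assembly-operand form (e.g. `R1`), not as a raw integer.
@+08  little-endian(00 e6) = 0xe600
  opcode bits[15:12]=0xe: srl/RR
  rd: (w>>9)&0x7=0x3 → R3
  rs: (w>>6)&0x7=0x0 → R0

R3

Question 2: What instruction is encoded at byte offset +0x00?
eor R5, R4

@+00  little-endian(00 8b) = 0x8b00
  op=0x8b00>>12=0x8 ⇒ eor (RR)
  rd@[11:9]=0x5 ⇒ R5
  rs@[8:6]=0x4 ⇒ R4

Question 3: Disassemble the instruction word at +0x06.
cpi R5, $152

off 0x06: read 98 1a as little → 0x1a98
  top 4b → 0x1 → cpi [RI]
  rd: (w>>9)&0x7=0x5 → R5
  imm: (w>>0)&0x1ff=0x98 → $152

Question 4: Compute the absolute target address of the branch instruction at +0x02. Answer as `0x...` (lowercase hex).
0x3e6a

+0x02: 06 a0 ⇒ word 0xa006 (little)
  opcode bits[15:12]=0xa: jsr/J
  [11:0] imm=6 = $6
  target = base 0x3e60 + off 0x02 + 2 + imm 6 = 0x3e6a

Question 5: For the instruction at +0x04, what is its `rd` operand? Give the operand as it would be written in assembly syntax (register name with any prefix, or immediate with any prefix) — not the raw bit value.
off 0x04: read 00 c8 as little → 0xc800
  opcode bits[15:12]=0xc: incr/R
  rd@[11:9]=0x4 ⇒ R4

R4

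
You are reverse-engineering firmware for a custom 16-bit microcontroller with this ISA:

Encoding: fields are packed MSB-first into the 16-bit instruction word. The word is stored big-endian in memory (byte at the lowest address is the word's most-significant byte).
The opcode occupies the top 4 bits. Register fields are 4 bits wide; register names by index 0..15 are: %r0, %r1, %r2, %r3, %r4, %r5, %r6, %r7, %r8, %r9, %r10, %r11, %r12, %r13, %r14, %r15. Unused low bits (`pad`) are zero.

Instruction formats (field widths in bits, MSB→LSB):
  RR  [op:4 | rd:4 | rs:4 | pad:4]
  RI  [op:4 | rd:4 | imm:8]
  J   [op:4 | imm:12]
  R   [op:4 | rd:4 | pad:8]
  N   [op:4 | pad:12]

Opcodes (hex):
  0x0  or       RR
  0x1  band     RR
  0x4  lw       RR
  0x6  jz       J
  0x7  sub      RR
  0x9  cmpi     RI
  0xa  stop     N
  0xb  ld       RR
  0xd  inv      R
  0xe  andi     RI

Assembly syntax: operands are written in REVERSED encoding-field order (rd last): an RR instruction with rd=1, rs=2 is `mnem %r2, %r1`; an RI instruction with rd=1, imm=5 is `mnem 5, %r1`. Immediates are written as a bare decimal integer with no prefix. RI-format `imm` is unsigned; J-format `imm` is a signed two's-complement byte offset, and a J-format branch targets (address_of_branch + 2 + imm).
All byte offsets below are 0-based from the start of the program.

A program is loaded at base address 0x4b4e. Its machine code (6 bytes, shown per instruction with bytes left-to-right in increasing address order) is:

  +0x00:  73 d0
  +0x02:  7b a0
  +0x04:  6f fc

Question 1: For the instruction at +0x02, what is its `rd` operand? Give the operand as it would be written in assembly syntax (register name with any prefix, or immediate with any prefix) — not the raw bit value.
off 0x02: read 7b a0 as big → 0x7ba0
  top 4b → 0x7 → sub [RR]
  [11:8] rd=11 = %r11
  [7:4] rs=10 = %r10

%r11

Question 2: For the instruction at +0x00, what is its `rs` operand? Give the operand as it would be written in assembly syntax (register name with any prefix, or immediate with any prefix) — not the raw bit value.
%r13

off 0x00: read 73 d0 as big → 0x73d0
  opcode bits[15:12]=0x7: sub/RR
  [11:8] rd=3 = %r3
  [7:4] rs=13 = %r13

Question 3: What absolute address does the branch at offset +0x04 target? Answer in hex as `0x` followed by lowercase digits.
@+04  big-endian(6f fc) = 0x6ffc
  op=0x6ffc>>12=0x6 ⇒ jz (J)
  [11:0] imm=4092 (s12→-4) = -4
  target = base 0x4b4e + off 0x04 + 2 + imm -4 = 0x4b50

0x4b50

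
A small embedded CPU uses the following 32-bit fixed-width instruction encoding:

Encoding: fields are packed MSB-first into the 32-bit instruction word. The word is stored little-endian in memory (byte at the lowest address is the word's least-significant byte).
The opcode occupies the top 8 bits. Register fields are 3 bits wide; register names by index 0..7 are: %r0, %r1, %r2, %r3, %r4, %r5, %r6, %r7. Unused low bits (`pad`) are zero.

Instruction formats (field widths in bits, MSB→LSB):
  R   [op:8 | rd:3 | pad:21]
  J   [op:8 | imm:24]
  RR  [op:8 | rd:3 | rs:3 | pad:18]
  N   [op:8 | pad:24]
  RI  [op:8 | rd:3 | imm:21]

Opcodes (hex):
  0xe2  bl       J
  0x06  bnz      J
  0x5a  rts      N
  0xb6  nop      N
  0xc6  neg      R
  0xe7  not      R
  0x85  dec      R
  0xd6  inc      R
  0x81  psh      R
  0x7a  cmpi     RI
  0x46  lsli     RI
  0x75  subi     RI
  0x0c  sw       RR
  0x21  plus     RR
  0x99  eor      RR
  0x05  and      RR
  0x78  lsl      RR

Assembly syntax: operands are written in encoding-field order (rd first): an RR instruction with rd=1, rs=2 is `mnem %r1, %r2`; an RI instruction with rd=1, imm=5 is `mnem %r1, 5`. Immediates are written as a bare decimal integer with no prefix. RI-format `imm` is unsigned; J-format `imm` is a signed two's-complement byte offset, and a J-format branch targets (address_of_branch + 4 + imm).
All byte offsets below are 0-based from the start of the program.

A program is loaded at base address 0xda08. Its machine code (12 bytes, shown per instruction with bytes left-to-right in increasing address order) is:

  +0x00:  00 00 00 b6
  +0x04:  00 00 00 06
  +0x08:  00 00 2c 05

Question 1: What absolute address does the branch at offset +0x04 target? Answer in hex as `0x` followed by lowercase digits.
[04] 00 00 00 06 → 0x06000000
  op=0x06000000>>24=0x6 ⇒ bnz (J)
  imm@[23:0]=0x0 ⇒ 0
  target = base 0xda08 + off 0x04 + 4 + imm 0 = 0xda10

0xda10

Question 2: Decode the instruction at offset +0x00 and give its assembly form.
[00] 00 00 00 b6 → 0xb6000000
  opcode bits[31:24]=0xb6: nop/N

nop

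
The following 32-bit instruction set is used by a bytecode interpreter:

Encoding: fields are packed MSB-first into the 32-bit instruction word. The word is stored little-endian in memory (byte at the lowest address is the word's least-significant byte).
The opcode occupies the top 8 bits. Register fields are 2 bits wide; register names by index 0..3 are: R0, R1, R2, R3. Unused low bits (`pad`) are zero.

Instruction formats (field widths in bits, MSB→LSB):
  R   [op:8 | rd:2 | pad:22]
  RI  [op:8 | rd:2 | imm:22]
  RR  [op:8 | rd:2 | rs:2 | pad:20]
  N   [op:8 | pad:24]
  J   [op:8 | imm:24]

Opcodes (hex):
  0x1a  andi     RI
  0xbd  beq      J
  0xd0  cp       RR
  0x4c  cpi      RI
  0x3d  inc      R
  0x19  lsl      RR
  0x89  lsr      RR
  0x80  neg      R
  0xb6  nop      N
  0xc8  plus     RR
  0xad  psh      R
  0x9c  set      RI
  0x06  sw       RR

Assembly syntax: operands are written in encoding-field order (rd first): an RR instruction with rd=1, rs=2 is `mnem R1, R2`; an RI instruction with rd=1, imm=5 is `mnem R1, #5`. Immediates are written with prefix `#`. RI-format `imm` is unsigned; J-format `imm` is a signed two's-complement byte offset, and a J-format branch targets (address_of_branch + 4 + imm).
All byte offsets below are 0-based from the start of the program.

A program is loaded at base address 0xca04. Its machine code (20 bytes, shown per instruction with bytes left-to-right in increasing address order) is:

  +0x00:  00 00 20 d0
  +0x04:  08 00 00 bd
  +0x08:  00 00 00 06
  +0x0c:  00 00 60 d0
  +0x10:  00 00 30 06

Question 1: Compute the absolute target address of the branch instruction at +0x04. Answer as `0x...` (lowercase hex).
0xca14

off 0x04: read 08 00 00 bd as little → 0xbd000008
  opcode bits[31:24]=0xbd: beq/J
  [23:0] imm=8 = #8
  target = base 0xca04 + off 0x04 + 4 + imm 8 = 0xca14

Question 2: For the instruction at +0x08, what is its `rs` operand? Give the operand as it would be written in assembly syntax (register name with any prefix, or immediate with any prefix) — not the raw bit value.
R0

[08] 00 00 00 06 → 0x06000000
  op=0x06000000>>24=0x6 ⇒ sw (RR)
  [23:22] rd=0 = R0
  [21:20] rs=0 = R0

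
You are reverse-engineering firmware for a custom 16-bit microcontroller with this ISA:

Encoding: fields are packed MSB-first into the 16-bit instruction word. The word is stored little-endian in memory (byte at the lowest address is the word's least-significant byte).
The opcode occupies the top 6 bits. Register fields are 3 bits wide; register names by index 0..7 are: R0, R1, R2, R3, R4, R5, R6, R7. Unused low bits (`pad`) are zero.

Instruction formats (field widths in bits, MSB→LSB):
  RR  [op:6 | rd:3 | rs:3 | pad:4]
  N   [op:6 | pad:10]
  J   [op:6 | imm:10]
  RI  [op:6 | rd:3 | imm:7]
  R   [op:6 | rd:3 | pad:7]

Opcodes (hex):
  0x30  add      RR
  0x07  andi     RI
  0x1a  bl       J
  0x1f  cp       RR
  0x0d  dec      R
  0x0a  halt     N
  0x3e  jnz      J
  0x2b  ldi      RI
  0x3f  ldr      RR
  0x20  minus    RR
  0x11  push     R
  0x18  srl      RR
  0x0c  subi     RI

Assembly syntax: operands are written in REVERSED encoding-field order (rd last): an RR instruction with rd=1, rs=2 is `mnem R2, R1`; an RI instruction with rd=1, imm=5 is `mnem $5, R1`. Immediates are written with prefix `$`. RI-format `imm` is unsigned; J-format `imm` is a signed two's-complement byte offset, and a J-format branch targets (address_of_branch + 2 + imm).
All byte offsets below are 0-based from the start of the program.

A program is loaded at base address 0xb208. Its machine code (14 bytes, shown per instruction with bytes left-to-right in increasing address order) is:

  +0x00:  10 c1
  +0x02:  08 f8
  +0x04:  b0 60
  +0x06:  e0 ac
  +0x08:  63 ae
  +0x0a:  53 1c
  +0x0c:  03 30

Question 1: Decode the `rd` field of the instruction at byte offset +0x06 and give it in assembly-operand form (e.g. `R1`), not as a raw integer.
+0x06: e0 ac ⇒ word 0xace0 (little)
  opcode bits[15:10]=0x2b: ldi/RI
  rd: (w>>7)&0x7=0x1 → R1
  imm: (w>>0)&0x7f=0x60 → $96

R1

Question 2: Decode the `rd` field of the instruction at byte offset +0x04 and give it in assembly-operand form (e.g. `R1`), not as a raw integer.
@+04  little-endian(b0 60) = 0x60b0
  op=0x60b0>>10=0x18 ⇒ srl (RR)
  [9:7] rd=1 = R1
  [6:4] rs=3 = R3

R1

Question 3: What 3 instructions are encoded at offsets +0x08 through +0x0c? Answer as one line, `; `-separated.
off 0x08: read 63 ae as little → 0xae63
  top 6b → 0x2b → ldi [RI]
  rd: (w>>7)&0x7=0x4 → R4
  imm: (w>>0)&0x7f=0x63 → $99
off 0x0a: read 53 1c as little → 0x1c53
  top 6b → 0x7 → andi [RI]
  rd: (w>>7)&0x7=0x0 → R0
  imm: (w>>0)&0x7f=0x53 → $83
off 0x0c: read 03 30 as little → 0x3003
  top 6b → 0xc → subi [RI]
  rd: (w>>7)&0x7=0x0 → R0
  imm: (w>>0)&0x7f=0x3 → $3

ldi $99, R4; andi $83, R0; subi $3, R0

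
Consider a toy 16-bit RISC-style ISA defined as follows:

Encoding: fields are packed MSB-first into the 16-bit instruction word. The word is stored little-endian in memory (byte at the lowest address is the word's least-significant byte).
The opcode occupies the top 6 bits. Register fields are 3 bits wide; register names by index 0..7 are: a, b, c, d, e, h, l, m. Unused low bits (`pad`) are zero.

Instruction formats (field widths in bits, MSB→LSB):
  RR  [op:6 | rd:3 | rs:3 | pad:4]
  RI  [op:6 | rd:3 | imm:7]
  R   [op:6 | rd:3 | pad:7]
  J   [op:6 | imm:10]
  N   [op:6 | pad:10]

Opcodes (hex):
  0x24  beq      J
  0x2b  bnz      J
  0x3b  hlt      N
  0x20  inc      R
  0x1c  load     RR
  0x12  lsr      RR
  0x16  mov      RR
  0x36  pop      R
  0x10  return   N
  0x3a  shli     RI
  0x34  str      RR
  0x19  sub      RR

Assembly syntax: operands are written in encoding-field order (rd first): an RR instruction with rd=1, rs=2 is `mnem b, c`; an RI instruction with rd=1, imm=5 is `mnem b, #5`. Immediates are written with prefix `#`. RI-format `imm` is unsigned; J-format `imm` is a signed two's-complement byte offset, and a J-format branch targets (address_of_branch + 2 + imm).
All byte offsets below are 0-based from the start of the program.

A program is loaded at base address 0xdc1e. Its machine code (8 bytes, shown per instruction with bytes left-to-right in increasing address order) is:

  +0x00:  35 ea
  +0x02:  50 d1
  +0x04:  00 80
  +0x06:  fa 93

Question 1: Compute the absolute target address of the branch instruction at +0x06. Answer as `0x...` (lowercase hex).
+0x06: fa 93 ⇒ word 0x93fa (little)
  top 6b → 0x24 → beq [J]
  [9:0] imm=1018 (s10→-6) = #-6
  target = base 0xdc1e + off 0x06 + 2 + imm -6 = 0xdc20

0xdc20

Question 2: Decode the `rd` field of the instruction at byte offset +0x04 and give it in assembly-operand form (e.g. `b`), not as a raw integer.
[04] 00 80 → 0x8000
  op=0x8000>>10=0x20 ⇒ inc (R)
  rd@[9:7]=0x0 ⇒ a

a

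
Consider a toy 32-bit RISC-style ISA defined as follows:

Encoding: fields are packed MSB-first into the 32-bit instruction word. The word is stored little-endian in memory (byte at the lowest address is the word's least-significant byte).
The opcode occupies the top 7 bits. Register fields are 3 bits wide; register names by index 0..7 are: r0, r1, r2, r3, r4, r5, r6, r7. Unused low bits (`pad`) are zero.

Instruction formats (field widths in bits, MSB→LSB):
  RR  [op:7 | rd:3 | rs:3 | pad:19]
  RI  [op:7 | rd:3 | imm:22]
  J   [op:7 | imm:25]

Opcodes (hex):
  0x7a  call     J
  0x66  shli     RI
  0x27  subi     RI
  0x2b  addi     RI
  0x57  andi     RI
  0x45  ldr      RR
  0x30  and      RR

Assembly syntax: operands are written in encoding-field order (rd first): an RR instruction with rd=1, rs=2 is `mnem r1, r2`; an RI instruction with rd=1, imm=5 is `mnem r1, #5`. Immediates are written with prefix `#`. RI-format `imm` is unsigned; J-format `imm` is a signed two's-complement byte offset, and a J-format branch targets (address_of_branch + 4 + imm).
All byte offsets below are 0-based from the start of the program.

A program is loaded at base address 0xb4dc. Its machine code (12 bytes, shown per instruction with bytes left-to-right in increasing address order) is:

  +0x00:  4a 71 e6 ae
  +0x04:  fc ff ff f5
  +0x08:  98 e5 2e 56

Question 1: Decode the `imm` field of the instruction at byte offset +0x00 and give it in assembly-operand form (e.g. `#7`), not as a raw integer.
#2519370

[00] 4a 71 e6 ae → 0xaee6714a
  top 7b → 0x57 → andi [RI]
  rd@[24:22]=0x3 ⇒ r3
  imm@[21:0]=0x26714a ⇒ #2519370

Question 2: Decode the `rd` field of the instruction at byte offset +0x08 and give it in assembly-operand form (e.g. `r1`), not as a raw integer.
r0

+0x08: 98 e5 2e 56 ⇒ word 0x562ee598 (little)
  op=0x562ee598>>25=0x2b ⇒ addi (RI)
  rd: (w>>22)&0x7=0x0 → r0
  imm: (w>>0)&0x3fffff=0x2ee598 → #3073432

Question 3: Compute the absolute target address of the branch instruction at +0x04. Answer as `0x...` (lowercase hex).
0xb4e0

@+04  little-endian(fc ff ff f5) = 0xf5fffffc
  opcode bits[31:25]=0x7a: call/J
  imm@[24:0]=0x1fffffc (s25→-4) ⇒ #-4
  target = base 0xb4dc + off 0x04 + 4 + imm -4 = 0xb4e0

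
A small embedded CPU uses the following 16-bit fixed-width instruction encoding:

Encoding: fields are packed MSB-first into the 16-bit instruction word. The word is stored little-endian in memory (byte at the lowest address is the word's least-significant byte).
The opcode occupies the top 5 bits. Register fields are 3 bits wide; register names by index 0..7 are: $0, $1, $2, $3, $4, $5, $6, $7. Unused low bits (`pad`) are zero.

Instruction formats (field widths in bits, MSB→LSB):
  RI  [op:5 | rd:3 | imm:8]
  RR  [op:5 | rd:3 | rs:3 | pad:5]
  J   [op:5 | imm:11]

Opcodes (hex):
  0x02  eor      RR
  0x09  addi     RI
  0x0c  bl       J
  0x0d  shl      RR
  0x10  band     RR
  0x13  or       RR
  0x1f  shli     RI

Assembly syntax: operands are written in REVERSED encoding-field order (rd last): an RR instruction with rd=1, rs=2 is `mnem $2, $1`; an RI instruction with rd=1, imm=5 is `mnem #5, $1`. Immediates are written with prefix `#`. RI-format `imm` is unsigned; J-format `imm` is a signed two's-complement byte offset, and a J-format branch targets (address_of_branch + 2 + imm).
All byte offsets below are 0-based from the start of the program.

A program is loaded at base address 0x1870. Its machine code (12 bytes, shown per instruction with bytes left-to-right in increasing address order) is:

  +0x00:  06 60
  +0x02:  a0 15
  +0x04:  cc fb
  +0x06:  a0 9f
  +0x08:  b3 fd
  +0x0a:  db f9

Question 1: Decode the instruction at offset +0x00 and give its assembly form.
+0x00: 06 60 ⇒ word 0x6006 (little)
  opcode bits[15:11]=0xc: bl/J
  [10:0] imm=6 = #6

bl #6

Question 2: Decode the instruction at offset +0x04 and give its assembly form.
+0x04: cc fb ⇒ word 0xfbcc (little)
  opcode bits[15:11]=0x1f: shli/RI
  rd: (w>>8)&0x7=0x3 → $3
  imm: (w>>0)&0xff=0xcc → #204

shli #204, $3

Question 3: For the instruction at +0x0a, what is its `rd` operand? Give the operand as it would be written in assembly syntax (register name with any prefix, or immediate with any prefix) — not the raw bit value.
[0a] db f9 → 0xf9db
  opcode bits[15:11]=0x1f: shli/RI
  rd: (w>>8)&0x7=0x1 → $1
  imm: (w>>0)&0xff=0xdb → #219

$1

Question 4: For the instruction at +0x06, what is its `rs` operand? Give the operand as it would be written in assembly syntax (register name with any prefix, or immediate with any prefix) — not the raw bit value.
+0x06: a0 9f ⇒ word 0x9fa0 (little)
  top 5b → 0x13 → or [RR]
  rd@[10:8]=0x7 ⇒ $7
  rs@[7:5]=0x5 ⇒ $5

$5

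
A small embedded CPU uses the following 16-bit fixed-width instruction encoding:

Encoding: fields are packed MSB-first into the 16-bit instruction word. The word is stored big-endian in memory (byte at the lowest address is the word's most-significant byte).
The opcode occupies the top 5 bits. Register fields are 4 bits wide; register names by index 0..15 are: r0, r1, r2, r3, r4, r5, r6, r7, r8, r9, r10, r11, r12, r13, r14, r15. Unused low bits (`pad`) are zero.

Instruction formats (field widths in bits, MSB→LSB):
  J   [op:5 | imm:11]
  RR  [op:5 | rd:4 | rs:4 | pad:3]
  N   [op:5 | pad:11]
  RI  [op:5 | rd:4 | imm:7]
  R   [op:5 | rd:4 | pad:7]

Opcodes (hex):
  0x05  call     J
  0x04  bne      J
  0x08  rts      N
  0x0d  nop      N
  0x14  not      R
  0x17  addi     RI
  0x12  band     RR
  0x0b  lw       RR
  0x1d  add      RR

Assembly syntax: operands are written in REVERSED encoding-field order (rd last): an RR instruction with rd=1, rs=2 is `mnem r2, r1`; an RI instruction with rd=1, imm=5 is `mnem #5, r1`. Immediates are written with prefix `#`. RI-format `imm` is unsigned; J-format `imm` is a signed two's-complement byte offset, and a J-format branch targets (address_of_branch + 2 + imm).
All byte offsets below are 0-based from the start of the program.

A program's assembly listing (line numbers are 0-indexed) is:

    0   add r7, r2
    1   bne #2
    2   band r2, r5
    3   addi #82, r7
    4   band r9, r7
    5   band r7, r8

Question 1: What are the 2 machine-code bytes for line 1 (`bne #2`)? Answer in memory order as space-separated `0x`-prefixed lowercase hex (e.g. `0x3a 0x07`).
line 1 (bne): pack op=0x4:5|imm=2:11 = 0x2002; big→ 20 02

0x20 0x02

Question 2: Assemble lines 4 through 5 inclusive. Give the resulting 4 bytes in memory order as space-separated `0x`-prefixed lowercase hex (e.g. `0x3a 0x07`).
0x93 0xc8 0x94 0x38

line 4 (band): pack op=0x12:5|rd=7:4|rs=9:4|pad=0:3 = 0x93c8; big→ 93 c8
line 5 (band): pack op=0x12:5|rd=8:4|rs=7:4|pad=0:3 = 0x9438; big→ 94 38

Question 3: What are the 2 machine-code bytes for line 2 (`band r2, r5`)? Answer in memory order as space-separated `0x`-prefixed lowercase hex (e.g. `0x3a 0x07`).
2. band fields op=0x12:5|rd=5:4|rs=2:4|pad=0:3 → word 9290h → 92 90

0x92 0x90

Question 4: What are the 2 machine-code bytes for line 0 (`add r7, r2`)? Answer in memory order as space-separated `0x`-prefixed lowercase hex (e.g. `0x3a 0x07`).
0xe9 0x38

line 0 (add): pack op=0x1d:5|rd=2:4|rs=7:4|pad=0:3 = 0xe938; big→ e9 38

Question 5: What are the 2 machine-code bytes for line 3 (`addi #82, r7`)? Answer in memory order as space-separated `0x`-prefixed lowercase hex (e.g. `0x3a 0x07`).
line 3 (addi): pack op=0x17:5|rd=7:4|imm=82:7 = 0xbbd2; big→ bb d2

0xbb 0xd2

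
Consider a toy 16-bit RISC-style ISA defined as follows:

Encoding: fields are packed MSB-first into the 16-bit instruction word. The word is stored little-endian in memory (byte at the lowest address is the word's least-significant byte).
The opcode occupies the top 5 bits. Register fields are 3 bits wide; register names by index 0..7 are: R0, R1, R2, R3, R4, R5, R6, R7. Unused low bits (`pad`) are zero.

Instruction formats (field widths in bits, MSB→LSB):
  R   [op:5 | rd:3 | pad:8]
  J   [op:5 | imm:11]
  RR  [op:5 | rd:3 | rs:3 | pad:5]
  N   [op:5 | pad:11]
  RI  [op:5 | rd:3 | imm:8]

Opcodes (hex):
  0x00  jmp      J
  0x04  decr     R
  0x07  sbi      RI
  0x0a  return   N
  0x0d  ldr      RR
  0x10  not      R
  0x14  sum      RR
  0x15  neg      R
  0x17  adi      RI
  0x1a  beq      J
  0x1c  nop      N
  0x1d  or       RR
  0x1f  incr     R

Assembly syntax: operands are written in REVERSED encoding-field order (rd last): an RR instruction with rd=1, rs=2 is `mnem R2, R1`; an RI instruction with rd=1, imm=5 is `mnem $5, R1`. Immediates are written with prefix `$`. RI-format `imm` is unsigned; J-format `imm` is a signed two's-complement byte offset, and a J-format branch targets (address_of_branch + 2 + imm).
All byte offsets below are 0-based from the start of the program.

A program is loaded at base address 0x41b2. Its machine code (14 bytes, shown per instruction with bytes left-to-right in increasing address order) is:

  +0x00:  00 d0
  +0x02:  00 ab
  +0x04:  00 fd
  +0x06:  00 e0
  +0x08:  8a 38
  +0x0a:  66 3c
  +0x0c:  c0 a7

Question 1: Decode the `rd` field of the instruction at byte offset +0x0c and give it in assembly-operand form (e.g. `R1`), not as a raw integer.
off 0x0c: read c0 a7 as little → 0xa7c0
  top 5b → 0x14 → sum [RR]
  rd: (w>>8)&0x7=0x7 → R7
  rs: (w>>5)&0x7=0x6 → R6

R7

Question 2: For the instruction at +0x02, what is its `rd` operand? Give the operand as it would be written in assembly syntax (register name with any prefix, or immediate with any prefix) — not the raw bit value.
R3

[02] 00 ab → 0xab00
  top 5b → 0x15 → neg [R]
  rd@[10:8]=0x3 ⇒ R3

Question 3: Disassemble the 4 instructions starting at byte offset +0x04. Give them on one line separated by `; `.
incr R5; nop; sbi $138, R0; sbi $102, R4

@+04  little-endian(00 fd) = 0xfd00
  opcode bits[15:11]=0x1f: incr/R
  [10:8] rd=5 = R5
@+06  little-endian(00 e0) = 0xe000
  opcode bits[15:11]=0x1c: nop/N
@+08  little-endian(8a 38) = 0x388a
  opcode bits[15:11]=0x7: sbi/RI
  [10:8] rd=0 = R0
  [7:0] imm=138 = $138
@+0a  little-endian(66 3c) = 0x3c66
  opcode bits[15:11]=0x7: sbi/RI
  [10:8] rd=4 = R4
  [7:0] imm=102 = $102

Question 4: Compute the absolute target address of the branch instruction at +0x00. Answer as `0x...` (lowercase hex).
0x41b4

off 0x00: read 00 d0 as little → 0xd000
  top 5b → 0x1a → beq [J]
  [10:0] imm=0 = $0
  target = base 0x41b2 + off 0x00 + 2 + imm 0 = 0x41b4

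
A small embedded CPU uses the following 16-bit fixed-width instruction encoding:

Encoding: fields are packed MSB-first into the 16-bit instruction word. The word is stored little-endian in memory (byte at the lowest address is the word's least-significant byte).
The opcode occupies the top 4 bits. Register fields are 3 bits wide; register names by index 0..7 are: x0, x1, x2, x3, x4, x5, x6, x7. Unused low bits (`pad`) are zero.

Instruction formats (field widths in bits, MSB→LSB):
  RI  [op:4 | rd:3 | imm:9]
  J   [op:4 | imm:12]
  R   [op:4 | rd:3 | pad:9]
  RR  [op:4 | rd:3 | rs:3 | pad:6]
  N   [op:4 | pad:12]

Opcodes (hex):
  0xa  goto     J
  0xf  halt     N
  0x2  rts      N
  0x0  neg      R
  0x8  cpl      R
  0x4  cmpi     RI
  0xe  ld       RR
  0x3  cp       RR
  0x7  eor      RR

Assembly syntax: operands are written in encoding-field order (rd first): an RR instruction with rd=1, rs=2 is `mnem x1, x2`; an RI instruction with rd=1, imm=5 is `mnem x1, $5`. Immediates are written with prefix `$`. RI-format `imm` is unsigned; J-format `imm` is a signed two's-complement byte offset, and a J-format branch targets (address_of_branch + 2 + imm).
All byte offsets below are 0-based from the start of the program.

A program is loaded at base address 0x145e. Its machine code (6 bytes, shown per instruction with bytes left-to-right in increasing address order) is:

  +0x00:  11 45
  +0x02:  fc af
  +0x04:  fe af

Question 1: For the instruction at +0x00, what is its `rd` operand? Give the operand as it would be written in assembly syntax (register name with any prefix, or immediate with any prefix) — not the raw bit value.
@+00  little-endian(11 45) = 0x4511
  opcode bits[15:12]=0x4: cmpi/RI
  [11:9] rd=2 = x2
  [8:0] imm=273 = $273

x2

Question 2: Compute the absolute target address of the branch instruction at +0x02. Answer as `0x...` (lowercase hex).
[02] fc af → 0xaffc
  op=0xaffc>>12=0xa ⇒ goto (J)
  imm: (w>>0)&0xfff=0xffc (s12→-4) → $-4
  target = base 0x145e + off 0x02 + 2 + imm -4 = 0x145e

0x145e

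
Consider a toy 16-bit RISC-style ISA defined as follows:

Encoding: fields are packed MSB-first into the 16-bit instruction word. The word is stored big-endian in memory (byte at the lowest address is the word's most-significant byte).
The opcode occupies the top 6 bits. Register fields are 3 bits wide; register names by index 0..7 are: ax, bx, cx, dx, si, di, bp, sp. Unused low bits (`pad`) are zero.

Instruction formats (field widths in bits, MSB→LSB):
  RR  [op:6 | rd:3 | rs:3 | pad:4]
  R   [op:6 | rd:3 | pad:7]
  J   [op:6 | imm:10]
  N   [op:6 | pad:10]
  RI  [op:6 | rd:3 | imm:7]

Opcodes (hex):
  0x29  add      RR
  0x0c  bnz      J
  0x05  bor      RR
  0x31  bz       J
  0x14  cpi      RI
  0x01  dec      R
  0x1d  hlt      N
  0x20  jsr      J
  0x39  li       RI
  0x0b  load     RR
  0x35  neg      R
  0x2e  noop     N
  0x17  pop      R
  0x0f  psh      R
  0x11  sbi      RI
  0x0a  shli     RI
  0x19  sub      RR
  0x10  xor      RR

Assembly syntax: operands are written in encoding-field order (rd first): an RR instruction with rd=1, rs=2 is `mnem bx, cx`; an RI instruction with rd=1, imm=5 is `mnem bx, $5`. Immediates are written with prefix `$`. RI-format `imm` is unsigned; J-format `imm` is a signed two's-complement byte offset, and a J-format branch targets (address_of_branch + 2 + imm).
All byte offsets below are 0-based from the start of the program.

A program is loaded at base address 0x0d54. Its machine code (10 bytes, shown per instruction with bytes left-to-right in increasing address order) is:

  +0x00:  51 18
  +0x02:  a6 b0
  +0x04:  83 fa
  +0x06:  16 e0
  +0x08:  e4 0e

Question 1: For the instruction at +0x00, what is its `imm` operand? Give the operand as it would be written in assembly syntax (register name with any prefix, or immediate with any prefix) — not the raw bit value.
+0x00: 51 18 ⇒ word 0x5118 (big)
  top 6b → 0x14 → cpi [RI]
  rd@[9:7]=0x2 ⇒ cx
  imm@[6:0]=0x18 ⇒ $24

$24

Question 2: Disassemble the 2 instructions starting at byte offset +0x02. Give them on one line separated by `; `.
@+02  big-endian(a6 b0) = 0xa6b0
  top 6b → 0x29 → add [RR]
  rd@[9:7]=0x5 ⇒ di
  rs@[6:4]=0x3 ⇒ dx
@+04  big-endian(83 fa) = 0x83fa
  top 6b → 0x20 → jsr [J]
  imm@[9:0]=0x3fa (s10→-6) ⇒ $-6

add di, dx; jsr $-6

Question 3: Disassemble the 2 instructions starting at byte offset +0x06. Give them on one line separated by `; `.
bor di, bp; li ax, $14

@+06  big-endian(16 e0) = 0x16e0
  top 6b → 0x5 → bor [RR]
  [9:7] rd=5 = di
  [6:4] rs=6 = bp
@+08  big-endian(e4 0e) = 0xe40e
  top 6b → 0x39 → li [RI]
  [9:7] rd=0 = ax
  [6:0] imm=14 = $14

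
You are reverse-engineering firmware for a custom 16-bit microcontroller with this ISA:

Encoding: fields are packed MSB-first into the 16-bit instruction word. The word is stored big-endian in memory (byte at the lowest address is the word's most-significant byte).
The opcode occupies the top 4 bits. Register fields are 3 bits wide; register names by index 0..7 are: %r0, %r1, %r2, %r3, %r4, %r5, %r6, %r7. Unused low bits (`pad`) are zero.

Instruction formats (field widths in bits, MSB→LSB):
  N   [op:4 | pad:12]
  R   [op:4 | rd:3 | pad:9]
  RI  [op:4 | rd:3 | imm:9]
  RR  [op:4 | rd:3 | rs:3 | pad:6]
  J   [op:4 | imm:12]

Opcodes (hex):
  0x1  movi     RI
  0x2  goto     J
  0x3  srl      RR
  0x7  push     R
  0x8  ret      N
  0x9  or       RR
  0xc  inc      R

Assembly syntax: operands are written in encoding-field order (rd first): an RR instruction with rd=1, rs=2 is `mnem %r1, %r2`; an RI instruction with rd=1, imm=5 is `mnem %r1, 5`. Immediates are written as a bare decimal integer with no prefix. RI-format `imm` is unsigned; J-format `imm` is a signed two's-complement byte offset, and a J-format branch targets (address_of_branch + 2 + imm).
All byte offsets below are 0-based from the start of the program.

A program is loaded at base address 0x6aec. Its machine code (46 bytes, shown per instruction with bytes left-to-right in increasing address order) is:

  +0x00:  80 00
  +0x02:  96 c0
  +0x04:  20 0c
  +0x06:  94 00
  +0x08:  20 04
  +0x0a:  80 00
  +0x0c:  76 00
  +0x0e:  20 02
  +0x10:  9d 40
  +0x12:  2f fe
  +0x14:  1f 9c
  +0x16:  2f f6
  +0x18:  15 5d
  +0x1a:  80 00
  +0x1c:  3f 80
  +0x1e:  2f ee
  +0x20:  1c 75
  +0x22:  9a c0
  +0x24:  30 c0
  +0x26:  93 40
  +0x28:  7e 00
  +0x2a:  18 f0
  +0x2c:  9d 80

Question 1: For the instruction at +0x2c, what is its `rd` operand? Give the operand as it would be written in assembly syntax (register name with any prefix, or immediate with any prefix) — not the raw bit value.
@+2c  big-endian(9d 80) = 0x9d80
  opcode bits[15:12]=0x9: or/RR
  [11:9] rd=6 = %r6
  [8:6] rs=6 = %r6

%r6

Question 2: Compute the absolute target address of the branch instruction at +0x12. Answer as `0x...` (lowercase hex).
@+12  big-endian(2f fe) = 0x2ffe
  top 4b → 0x2 → goto [J]
  imm: (w>>0)&0xfff=0xffe (s12→-2) → -2
  target = base 0x6aec + off 0x12 + 2 + imm -2 = 0x6afe

0x6afe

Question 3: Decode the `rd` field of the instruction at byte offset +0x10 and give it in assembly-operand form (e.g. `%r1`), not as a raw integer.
%r6

+0x10: 9d 40 ⇒ word 0x9d40 (big)
  op=0x9d40>>12=0x9 ⇒ or (RR)
  [11:9] rd=6 = %r6
  [8:6] rs=5 = %r5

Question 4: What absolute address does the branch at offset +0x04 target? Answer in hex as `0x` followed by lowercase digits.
0x6afe

@+04  big-endian(20 0c) = 0x200c
  op=0x200c>>12=0x2 ⇒ goto (J)
  imm: (w>>0)&0xfff=0xc → 12
  target = base 0x6aec + off 0x04 + 2 + imm 12 = 0x6afe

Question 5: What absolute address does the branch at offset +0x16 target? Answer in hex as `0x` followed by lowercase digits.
+0x16: 2f f6 ⇒ word 0x2ff6 (big)
  op=0x2ff6>>12=0x2 ⇒ goto (J)
  [11:0] imm=4086 (s12→-10) = -10
  target = base 0x6aec + off 0x16 + 2 + imm -10 = 0x6afa

0x6afa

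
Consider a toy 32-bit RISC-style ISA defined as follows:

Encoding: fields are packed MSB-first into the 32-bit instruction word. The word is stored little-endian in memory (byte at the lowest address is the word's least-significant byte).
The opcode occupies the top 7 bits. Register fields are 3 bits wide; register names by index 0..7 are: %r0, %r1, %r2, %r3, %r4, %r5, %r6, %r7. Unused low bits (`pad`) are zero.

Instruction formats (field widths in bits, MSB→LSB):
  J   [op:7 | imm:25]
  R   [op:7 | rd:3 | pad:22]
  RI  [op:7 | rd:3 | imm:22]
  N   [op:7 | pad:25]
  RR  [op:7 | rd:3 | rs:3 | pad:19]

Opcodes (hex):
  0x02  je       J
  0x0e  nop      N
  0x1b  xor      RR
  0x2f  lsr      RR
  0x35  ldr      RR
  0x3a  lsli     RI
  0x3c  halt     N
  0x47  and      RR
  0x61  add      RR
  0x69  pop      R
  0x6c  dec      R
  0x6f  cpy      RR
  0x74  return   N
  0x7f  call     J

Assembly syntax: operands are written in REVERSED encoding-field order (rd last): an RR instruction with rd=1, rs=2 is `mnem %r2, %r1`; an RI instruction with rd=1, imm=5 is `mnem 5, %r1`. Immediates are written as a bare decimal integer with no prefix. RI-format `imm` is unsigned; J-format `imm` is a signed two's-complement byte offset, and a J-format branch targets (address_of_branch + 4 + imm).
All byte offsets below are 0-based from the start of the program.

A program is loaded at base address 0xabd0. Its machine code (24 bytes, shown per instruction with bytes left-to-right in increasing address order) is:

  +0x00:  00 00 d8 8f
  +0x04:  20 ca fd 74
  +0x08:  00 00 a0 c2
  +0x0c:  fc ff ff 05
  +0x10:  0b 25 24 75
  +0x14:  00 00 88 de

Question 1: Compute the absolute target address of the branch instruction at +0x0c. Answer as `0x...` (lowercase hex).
0xabdc

@+0c  little-endian(fc ff ff 05) = 0x05fffffc
  op=0x05fffffc>>25=0x2 ⇒ je (J)
  imm: (w>>0)&0x1ffffff=0x1fffffc (s25→-4) → -4
  target = base 0xabd0 + off 0x0c + 4 + imm -4 = 0xabdc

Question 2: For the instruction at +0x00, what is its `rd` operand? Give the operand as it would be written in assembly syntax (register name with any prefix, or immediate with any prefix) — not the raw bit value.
@+00  little-endian(00 00 d8 8f) = 0x8fd80000
  op=0x8fd80000>>25=0x47 ⇒ and (RR)
  [24:22] rd=7 = %r7
  [21:19] rs=3 = %r3

%r7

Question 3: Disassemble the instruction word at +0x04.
lsli 4049440, %r3

+0x04: 20 ca fd 74 ⇒ word 0x74fdca20 (little)
  op=0x74fdca20>>25=0x3a ⇒ lsli (RI)
  rd@[24:22]=0x3 ⇒ %r3
  imm@[21:0]=0x3dca20 ⇒ 4049440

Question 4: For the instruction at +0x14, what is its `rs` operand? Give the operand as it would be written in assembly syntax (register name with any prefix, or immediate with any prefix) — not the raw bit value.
%r1

[14] 00 00 88 de → 0xde880000
  opcode bits[31:25]=0x6f: cpy/RR
  rd@[24:22]=0x2 ⇒ %r2
  rs@[21:19]=0x1 ⇒ %r1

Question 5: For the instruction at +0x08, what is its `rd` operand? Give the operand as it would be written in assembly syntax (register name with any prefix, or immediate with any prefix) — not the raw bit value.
[08] 00 00 a0 c2 → 0xc2a00000
  top 7b → 0x61 → add [RR]
  rd: (w>>22)&0x7=0x2 → %r2
  rs: (w>>19)&0x7=0x4 → %r4

%r2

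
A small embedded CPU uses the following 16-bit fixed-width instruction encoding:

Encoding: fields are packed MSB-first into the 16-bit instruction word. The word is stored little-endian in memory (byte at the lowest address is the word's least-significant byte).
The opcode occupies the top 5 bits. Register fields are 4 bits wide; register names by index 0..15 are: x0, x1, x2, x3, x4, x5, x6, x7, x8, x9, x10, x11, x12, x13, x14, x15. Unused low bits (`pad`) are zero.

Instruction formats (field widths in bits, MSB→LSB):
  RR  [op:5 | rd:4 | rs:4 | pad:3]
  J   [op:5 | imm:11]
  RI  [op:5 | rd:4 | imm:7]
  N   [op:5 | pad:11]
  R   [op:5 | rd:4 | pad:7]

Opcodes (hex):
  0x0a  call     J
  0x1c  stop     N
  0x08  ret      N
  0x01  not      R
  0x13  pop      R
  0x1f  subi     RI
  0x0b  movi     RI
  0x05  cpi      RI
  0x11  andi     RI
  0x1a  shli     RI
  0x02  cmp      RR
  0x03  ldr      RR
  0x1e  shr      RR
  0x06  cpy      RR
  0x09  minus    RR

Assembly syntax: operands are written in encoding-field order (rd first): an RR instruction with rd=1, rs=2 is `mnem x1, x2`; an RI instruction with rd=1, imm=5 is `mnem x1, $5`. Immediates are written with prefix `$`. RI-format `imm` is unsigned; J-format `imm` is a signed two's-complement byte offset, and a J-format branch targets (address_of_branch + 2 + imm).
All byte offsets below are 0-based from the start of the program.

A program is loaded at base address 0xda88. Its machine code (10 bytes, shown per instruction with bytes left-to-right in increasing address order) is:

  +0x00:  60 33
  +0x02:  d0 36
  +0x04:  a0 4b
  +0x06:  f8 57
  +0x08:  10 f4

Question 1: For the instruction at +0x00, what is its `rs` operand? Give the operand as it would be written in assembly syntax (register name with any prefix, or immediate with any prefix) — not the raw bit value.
+0x00: 60 33 ⇒ word 0x3360 (little)
  opcode bits[15:11]=0x6: cpy/RR
  rd@[10:7]=0x6 ⇒ x6
  rs@[6:3]=0xc ⇒ x12

x12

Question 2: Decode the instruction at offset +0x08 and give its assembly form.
shr x8, x2

@+08  little-endian(10 f4) = 0xf410
  opcode bits[15:11]=0x1e: shr/RR
  [10:7] rd=8 = x8
  [6:3] rs=2 = x2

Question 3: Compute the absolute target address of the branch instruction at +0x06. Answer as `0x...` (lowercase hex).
off 0x06: read f8 57 as little → 0x57f8
  op=0x57f8>>11=0xa ⇒ call (J)
  imm: (w>>0)&0x7ff=0x7f8 (s11→-8) → $-8
  target = base 0xda88 + off 0x06 + 2 + imm -8 = 0xda88

0xda88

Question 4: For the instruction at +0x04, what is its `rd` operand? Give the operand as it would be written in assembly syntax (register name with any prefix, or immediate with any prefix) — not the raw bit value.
x7

+0x04: a0 4b ⇒ word 0x4ba0 (little)
  opcode bits[15:11]=0x9: minus/RR
  [10:7] rd=7 = x7
  [6:3] rs=4 = x4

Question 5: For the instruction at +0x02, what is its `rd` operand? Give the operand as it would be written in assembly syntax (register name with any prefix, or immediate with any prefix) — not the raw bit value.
@+02  little-endian(d0 36) = 0x36d0
  op=0x36d0>>11=0x6 ⇒ cpy (RR)
  rd@[10:7]=0xd ⇒ x13
  rs@[6:3]=0xa ⇒ x10

x13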